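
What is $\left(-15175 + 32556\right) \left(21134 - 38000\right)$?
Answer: $-293147946$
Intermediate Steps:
$\left(-15175 + 32556\right) \left(21134 - 38000\right) = 17381 \left(-16866\right) = -293147946$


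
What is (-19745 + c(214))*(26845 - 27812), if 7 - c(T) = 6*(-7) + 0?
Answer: 19046032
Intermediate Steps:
c(T) = 49 (c(T) = 7 - (6*(-7) + 0) = 7 - (-42 + 0) = 7 - 1*(-42) = 7 + 42 = 49)
(-19745 + c(214))*(26845 - 27812) = (-19745 + 49)*(26845 - 27812) = -19696*(-967) = 19046032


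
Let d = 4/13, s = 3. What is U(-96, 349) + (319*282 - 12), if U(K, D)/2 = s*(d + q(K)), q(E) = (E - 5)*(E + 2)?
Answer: 1909854/13 ≈ 1.4691e+5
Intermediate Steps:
q(E) = (-5 + E)*(2 + E)
d = 4/13 (d = 4*(1/13) = 4/13 ≈ 0.30769)
U(K, D) = -756/13 - 18*K + 6*K² (U(K, D) = 2*(3*(4/13 + (-10 + K² - 3*K))) = 2*(3*(-126/13 + K² - 3*K)) = 2*(-378/13 - 9*K + 3*K²) = -756/13 - 18*K + 6*K²)
U(-96, 349) + (319*282 - 12) = (-756/13 - 18*(-96) + 6*(-96)²) + (319*282 - 12) = (-756/13 + 1728 + 6*9216) + (89958 - 12) = (-756/13 + 1728 + 55296) + 89946 = 740556/13 + 89946 = 1909854/13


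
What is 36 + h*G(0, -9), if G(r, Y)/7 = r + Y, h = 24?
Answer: -1476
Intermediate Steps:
G(r, Y) = 7*Y + 7*r (G(r, Y) = 7*(r + Y) = 7*(Y + r) = 7*Y + 7*r)
36 + h*G(0, -9) = 36 + 24*(7*(-9) + 7*0) = 36 + 24*(-63 + 0) = 36 + 24*(-63) = 36 - 1512 = -1476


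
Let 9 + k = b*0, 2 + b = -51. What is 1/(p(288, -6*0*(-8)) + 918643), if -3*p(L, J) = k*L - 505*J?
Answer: 1/919507 ≈ 1.0875e-6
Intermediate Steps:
b = -53 (b = -2 - 51 = -53)
k = -9 (k = -9 - 53*0 = -9 + 0 = -9)
p(L, J) = 3*L + 505*J/3 (p(L, J) = -(-9*L - 505*J)/3 = -(-505*J - 9*L)/3 = 3*L + 505*J/3)
1/(p(288, -6*0*(-8)) + 918643) = 1/((3*288 + 505*(-6*0*(-8))/3) + 918643) = 1/((864 + 505*(0*(-8))/3) + 918643) = 1/((864 + (505/3)*0) + 918643) = 1/((864 + 0) + 918643) = 1/(864 + 918643) = 1/919507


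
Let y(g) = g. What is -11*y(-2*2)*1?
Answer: 44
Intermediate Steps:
-11*y(-2*2)*1 = -(-22)*2*1 = -11*(-4)*1 = 44*1 = 44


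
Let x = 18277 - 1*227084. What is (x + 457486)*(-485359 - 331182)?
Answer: -203056599339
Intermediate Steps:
x = -208807 (x = 18277 - 227084 = -208807)
(x + 457486)*(-485359 - 331182) = (-208807 + 457486)*(-485359 - 331182) = 248679*(-816541) = -203056599339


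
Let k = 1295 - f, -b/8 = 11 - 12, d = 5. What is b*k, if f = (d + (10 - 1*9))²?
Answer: 10072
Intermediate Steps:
b = 8 (b = -8*(11 - 12) = -8*(-1) = 8)
f = 36 (f = (5 + (10 - 1*9))² = (5 + (10 - 9))² = (5 + 1)² = 6² = 36)
k = 1259 (k = 1295 - 1*36 = 1295 - 36 = 1259)
b*k = 8*1259 = 10072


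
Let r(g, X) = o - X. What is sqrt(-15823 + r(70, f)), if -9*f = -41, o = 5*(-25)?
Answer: I*sqrt(143573)/3 ≈ 126.3*I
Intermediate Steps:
o = -125
f = 41/9 (f = -1/9*(-41) = 41/9 ≈ 4.5556)
r(g, X) = -125 - X
sqrt(-15823 + r(70, f)) = sqrt(-15823 + (-125 - 1*41/9)) = sqrt(-15823 + (-125 - 41/9)) = sqrt(-15823 - 1166/9) = sqrt(-143573/9) = I*sqrt(143573)/3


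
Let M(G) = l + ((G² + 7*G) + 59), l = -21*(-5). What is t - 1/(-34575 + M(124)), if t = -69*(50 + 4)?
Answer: -67690241/18167 ≈ -3726.0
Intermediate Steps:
l = 105
M(G) = 164 + G² + 7*G (M(G) = 105 + ((G² + 7*G) + 59) = 105 + (59 + G² + 7*G) = 164 + G² + 7*G)
t = -3726 (t = -69*54 = -3726)
t - 1/(-34575 + M(124)) = -3726 - 1/(-34575 + (164 + 124² + 7*124)) = -3726 - 1/(-34575 + (164 + 15376 + 868)) = -3726 - 1/(-34575 + 16408) = -3726 - 1/(-18167) = -3726 - 1*(-1/18167) = -3726 + 1/18167 = -67690241/18167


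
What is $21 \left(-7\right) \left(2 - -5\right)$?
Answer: $-1029$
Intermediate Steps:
$21 \left(-7\right) \left(2 - -5\right) = - 147 \left(2 + 5\right) = \left(-147\right) 7 = -1029$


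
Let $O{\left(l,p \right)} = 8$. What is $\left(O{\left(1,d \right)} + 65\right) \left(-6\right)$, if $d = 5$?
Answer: $-438$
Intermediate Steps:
$\left(O{\left(1,d \right)} + 65\right) \left(-6\right) = \left(8 + 65\right) \left(-6\right) = 73 \left(-6\right) = -438$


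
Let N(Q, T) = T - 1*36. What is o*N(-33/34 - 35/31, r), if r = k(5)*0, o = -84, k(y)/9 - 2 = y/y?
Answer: 3024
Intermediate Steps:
k(y) = 27 (k(y) = 18 + 9*(y/y) = 18 + 9*1 = 18 + 9 = 27)
r = 0 (r = 27*0 = 0)
N(Q, T) = -36 + T (N(Q, T) = T - 36 = -36 + T)
o*N(-33/34 - 35/31, r) = -84*(-36 + 0) = -84*(-36) = 3024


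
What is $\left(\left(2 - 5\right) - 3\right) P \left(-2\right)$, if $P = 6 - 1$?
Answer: $60$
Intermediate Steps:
$P = 5$
$\left(\left(2 - 5\right) - 3\right) P \left(-2\right) = \left(\left(2 - 5\right) - 3\right) 5 \left(-2\right) = \left(-3 - 3\right) 5 \left(-2\right) = \left(-6\right) 5 \left(-2\right) = \left(-30\right) \left(-2\right) = 60$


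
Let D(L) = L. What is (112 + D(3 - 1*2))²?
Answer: 12769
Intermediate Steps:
(112 + D(3 - 1*2))² = (112 + (3 - 1*2))² = (112 + (3 - 2))² = (112 + 1)² = 113² = 12769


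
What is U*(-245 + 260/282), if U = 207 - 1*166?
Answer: -1411015/141 ≈ -10007.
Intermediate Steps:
U = 41 (U = 207 - 166 = 41)
U*(-245 + 260/282) = 41*(-245 + 260/282) = 41*(-245 + 260*(1/282)) = 41*(-245 + 130/141) = 41*(-34415/141) = -1411015/141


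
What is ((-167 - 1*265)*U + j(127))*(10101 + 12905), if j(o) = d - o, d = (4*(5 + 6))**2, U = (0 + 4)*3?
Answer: -77645250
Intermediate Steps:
U = 12 (U = 4*3 = 12)
d = 1936 (d = (4*11)**2 = 44**2 = 1936)
j(o) = 1936 - o
((-167 - 1*265)*U + j(127))*(10101 + 12905) = ((-167 - 1*265)*12 + (1936 - 1*127))*(10101 + 12905) = ((-167 - 265)*12 + (1936 - 127))*23006 = (-432*12 + 1809)*23006 = (-5184 + 1809)*23006 = -3375*23006 = -77645250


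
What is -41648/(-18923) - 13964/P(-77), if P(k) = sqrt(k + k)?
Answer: 41648/18923 + 6982*I*sqrt(154)/77 ≈ 2.2009 + 1125.3*I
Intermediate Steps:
P(k) = sqrt(2)*sqrt(k) (P(k) = sqrt(2*k) = sqrt(2)*sqrt(k))
-41648/(-18923) - 13964/P(-77) = -41648/(-18923) - 13964*(-I*sqrt(154)/154) = -41648*(-1/18923) - 13964*(-I*sqrt(154)/154) = 41648/18923 - 13964*(-I*sqrt(154)/154) = 41648/18923 - (-6982)*I*sqrt(154)/77 = 41648/18923 + 6982*I*sqrt(154)/77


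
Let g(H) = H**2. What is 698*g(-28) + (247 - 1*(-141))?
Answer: 547620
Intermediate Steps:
698*g(-28) + (247 - 1*(-141)) = 698*(-28)**2 + (247 - 1*(-141)) = 698*784 + (247 + 141) = 547232 + 388 = 547620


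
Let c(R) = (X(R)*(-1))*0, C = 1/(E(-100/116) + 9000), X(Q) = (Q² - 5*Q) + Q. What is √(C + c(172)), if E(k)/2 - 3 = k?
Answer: √1893149/130562 ≈ 0.010538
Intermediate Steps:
E(k) = 6 + 2*k
X(Q) = Q² - 4*Q
C = 29/261124 (C = 1/((6 + 2*(-100/116)) + 9000) = 1/((6 + 2*(-100*1/116)) + 9000) = 1/((6 + 2*(-25/29)) + 9000) = 1/((6 - 50/29) + 9000) = 1/(124/29 + 9000) = 1/(261124/29) = 29/261124 ≈ 0.00011106)
c(R) = 0 (c(R) = ((R*(-4 + R))*(-1))*0 = -R*(-4 + R)*0 = 0)
√(C + c(172)) = √(29/261124 + 0) = √(29/261124) = √1893149/130562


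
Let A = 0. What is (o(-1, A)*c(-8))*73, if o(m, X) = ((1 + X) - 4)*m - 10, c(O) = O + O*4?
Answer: 20440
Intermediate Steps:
c(O) = 5*O (c(O) = O + 4*O = 5*O)
o(m, X) = -10 + m*(-3 + X) (o(m, X) = (-3 + X)*m - 10 = m*(-3 + X) - 10 = -10 + m*(-3 + X))
(o(-1, A)*c(-8))*73 = ((-10 - 3*(-1) + 0*(-1))*(5*(-8)))*73 = ((-10 + 3 + 0)*(-40))*73 = -7*(-40)*73 = 280*73 = 20440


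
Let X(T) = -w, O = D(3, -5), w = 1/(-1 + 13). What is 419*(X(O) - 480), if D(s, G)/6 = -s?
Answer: -2413859/12 ≈ -2.0116e+5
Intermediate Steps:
D(s, G) = -6*s (D(s, G) = 6*(-s) = -6*s)
w = 1/12 ≈ 0.083333
O = -18 (O = -6*3 = -18)
X(T) = -1/12 (X(T) = -1*1/12 = -1/12)
419*(X(O) - 480) = 419*(-1/12 - 480) = 419*(-5761/12) = -2413859/12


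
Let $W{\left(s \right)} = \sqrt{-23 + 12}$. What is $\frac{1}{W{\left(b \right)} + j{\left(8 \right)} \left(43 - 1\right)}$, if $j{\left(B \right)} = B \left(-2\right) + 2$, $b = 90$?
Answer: $- \frac{588}{345755} - \frac{i \sqrt{11}}{345755} \approx -0.0017006 - 9.5924 \cdot 10^{-6} i$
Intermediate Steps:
$j{\left(B \right)} = 2 - 2 B$ ($j{\left(B \right)} = - 2 B + 2 = 2 - 2 B$)
$W{\left(s \right)} = i \sqrt{11}$ ($W{\left(s \right)} = \sqrt{-11} = i \sqrt{11}$)
$\frac{1}{W{\left(b \right)} + j{\left(8 \right)} \left(43 - 1\right)} = \frac{1}{i \sqrt{11} + \left(2 - 16\right) \left(43 - 1\right)} = \frac{1}{i \sqrt{11} + \left(2 - 16\right) 42} = \frac{1}{i \sqrt{11} - 588} = \frac{1}{-588 + i \sqrt{11}}$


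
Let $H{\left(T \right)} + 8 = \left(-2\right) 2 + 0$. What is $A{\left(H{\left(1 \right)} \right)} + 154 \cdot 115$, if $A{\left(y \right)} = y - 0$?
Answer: $17698$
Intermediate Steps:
$H{\left(T \right)} = -12$ ($H{\left(T \right)} = -8 + \left(\left(-2\right) 2 + 0\right) = -8 + \left(-4 + 0\right) = -8 - 4 = -12$)
$A{\left(y \right)} = y$ ($A{\left(y \right)} = y + 0 = y$)
$A{\left(H{\left(1 \right)} \right)} + 154 \cdot 115 = -12 + 154 \cdot 115 = -12 + 17710 = 17698$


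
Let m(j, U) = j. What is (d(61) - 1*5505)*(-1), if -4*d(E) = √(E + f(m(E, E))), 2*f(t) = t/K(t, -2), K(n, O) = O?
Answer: 5505 + √183/8 ≈ 5506.7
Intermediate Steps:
f(t) = -t/4 (f(t) = (t/(-2))/2 = (t*(-½))/2 = (-t/2)/2 = -t/4)
d(E) = -√3*√E/8 (d(E) = -√(E - E/4)/4 = -√3*√E/2/4 = -√3*√E/8)
(d(61) - 1*5505)*(-1) = (-√3*√61/8 - 1*5505)*(-1) = (-√183/8 - 5505)*(-1) = (-5505 - √183/8)*(-1) = 5505 + √183/8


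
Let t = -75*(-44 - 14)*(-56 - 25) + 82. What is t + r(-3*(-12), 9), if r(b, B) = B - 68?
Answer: -352327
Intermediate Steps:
r(b, B) = -68 + B
t = -352268 (t = -(-4350)*(-81) + 82 = -75*4698 + 82 = -352350 + 82 = -352268)
t + r(-3*(-12), 9) = -352268 + (-68 + 9) = -352268 - 59 = -352327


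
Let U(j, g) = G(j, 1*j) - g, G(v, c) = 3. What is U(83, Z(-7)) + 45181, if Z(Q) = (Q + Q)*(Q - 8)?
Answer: 44974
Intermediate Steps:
Z(Q) = 2*Q*(-8 + Q) (Z(Q) = (2*Q)*(-8 + Q) = 2*Q*(-8 + Q))
U(j, g) = 3 - g
U(83, Z(-7)) + 45181 = (3 - 2*(-7)*(-8 - 7)) + 45181 = (3 - 2*(-7)*(-15)) + 45181 = (3 - 1*210) + 45181 = (3 - 210) + 45181 = -207 + 45181 = 44974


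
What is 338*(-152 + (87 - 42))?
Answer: -36166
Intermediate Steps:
338*(-152 + (87 - 42)) = 338*(-152 + 45) = 338*(-107) = -36166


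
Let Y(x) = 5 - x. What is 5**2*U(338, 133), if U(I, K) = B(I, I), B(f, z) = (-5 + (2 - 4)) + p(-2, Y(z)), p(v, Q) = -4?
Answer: -275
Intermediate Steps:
B(f, z) = -11 (B(f, z) = (-5 + (2 - 4)) - 4 = (-5 - 2) - 4 = -7 - 4 = -11)
U(I, K) = -11
5**2*U(338, 133) = 5**2*(-11) = 25*(-11) = -275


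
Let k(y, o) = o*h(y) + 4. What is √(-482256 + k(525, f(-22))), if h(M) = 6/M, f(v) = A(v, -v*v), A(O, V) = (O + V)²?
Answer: 2*I*√146793549/35 ≈ 692.33*I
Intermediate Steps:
f(v) = (v - v²)² (f(v) = (v - v*v)² = (v - v²)²)
k(y, o) = 4 + 6*o/y (k(y, o) = o*(6/y) + 4 = 6*o/y + 4 = 4 + 6*o/y)
√(-482256 + k(525, f(-22))) = √(-482256 + (4 + 6*((-22)²*(-1 - 22)²)/525)) = √(-482256 + (4 + 6*(484*(-23)²)*(1/525))) = √(-482256 + (4 + 6*(484*529)*(1/525))) = √(-482256 + (4 + 6*256036*(1/525))) = √(-482256 + (4 + 512072/175)) = √(-482256 + 512772/175) = √(-83882028/175) = 2*I*√146793549/35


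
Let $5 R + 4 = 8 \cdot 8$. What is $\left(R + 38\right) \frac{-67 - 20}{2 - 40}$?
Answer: $\frac{2175}{19} \approx 114.47$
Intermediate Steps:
$R = 12$ ($R = - \frac{4}{5} + \frac{8 \cdot 8}{5} = - \frac{4}{5} + \frac{1}{5} \cdot 64 = - \frac{4}{5} + \frac{64}{5} = 12$)
$\left(R + 38\right) \frac{-67 - 20}{2 - 40} = \left(12 + 38\right) \frac{-67 - 20}{2 - 40} = 50 \left(- \frac{87}{-38}\right) = 50 \left(\left(-87\right) \left(- \frac{1}{38}\right)\right) = 50 \cdot \frac{87}{38} = \frac{2175}{19}$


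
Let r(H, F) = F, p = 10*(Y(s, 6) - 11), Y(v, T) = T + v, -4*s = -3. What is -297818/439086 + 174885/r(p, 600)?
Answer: 2553695477/8781720 ≈ 290.80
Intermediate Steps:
s = 3/4 (s = -1/4*(-3) = 3/4 ≈ 0.75000)
p = -85/2 (p = 10*((6 + 3/4) - 11) = 10*(27/4 - 11) = 10*(-17/4) = -85/2 ≈ -42.500)
-297818/439086 + 174885/r(p, 600) = -297818/439086 + 174885/600 = -297818*1/439086 + 174885*(1/600) = -148909/219543 + 11659/40 = 2553695477/8781720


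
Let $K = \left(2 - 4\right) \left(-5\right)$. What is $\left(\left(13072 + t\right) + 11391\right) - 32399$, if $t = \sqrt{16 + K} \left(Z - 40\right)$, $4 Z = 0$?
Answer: $-7936 - 40 \sqrt{26} \approx -8140.0$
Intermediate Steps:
$Z = 0$ ($Z = \frac{1}{4} \cdot 0 = 0$)
$K = 10$ ($K = \left(-2\right) \left(-5\right) = 10$)
$t = - 40 \sqrt{26}$ ($t = \sqrt{16 + 10} \left(0 - 40\right) = \sqrt{26} \left(-40\right) = - 40 \sqrt{26} \approx -203.96$)
$\left(\left(13072 + t\right) + 11391\right) - 32399 = \left(\left(13072 - 40 \sqrt{26}\right) + 11391\right) - 32399 = \left(24463 - 40 \sqrt{26}\right) - 32399 = -7936 - 40 \sqrt{26}$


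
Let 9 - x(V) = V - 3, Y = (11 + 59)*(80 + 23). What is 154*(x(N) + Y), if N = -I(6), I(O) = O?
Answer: 1113112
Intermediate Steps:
Y = 7210 (Y = 70*103 = 7210)
N = -6 (N = -1*6 = -6)
x(V) = 12 - V (x(V) = 9 - (V - 3) = 9 - (-3 + V) = 9 + (3 - V) = 12 - V)
154*(x(N) + Y) = 154*((12 - 1*(-6)) + 7210) = 154*((12 + 6) + 7210) = 154*(18 + 7210) = 154*7228 = 1113112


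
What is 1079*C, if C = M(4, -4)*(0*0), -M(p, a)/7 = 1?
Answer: 0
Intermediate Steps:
M(p, a) = -7 (M(p, a) = -7*1 = -7)
C = 0 (C = -0*0 = -7*0 = 0)
1079*C = 1079*0 = 0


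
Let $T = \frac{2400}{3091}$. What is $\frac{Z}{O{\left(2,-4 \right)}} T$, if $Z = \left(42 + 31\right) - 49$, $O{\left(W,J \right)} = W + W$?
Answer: $\frac{14400}{3091} \approx 4.6587$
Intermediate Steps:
$O{\left(W,J \right)} = 2 W$
$Z = 24$ ($Z = 73 - 49 = 24$)
$T = \frac{2400}{3091}$ ($T = 2400 \cdot \frac{1}{3091} = \frac{2400}{3091} \approx 0.77645$)
$\frac{Z}{O{\left(2,-4 \right)}} T = \frac{24}{2 \cdot 2} \cdot \frac{2400}{3091} = \frac{24}{4} \cdot \frac{2400}{3091} = 24 \cdot \frac{1}{4} \cdot \frac{2400}{3091} = 6 \cdot \frac{2400}{3091} = \frac{14400}{3091}$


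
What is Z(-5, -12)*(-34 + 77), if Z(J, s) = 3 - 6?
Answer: -129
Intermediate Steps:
Z(J, s) = -3
Z(-5, -12)*(-34 + 77) = -3*(-34 + 77) = -3*43 = -129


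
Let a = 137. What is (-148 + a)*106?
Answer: -1166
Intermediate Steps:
(-148 + a)*106 = (-148 + 137)*106 = -11*106 = -1166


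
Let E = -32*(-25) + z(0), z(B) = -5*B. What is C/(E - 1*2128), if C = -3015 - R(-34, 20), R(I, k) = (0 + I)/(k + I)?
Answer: 10561/4648 ≈ 2.2722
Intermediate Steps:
R(I, k) = I/(I + k)
E = 800 (E = -32*(-25) - 5*0 = 800 + 0 = 800)
C = -21122/7 (C = -3015 - (-34)/(-34 + 20) = -3015 - (-34)/(-14) = -3015 - (-34)*(-1)/14 = -3015 - 1*17/7 = -3015 - 17/7 = -21122/7 ≈ -3017.4)
C/(E - 1*2128) = -21122/(7*(800 - 1*2128)) = -21122/(7*(800 - 2128)) = -21122/7/(-1328) = -21122/7*(-1/1328) = 10561/4648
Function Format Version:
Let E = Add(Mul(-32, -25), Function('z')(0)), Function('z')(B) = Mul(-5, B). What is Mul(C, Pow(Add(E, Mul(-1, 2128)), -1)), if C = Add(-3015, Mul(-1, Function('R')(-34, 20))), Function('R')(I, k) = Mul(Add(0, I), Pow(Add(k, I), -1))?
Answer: Rational(10561, 4648) ≈ 2.2722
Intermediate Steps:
Function('R')(I, k) = Mul(I, Pow(Add(I, k), -1))
E = 800 (E = Add(Mul(-32, -25), Mul(-5, 0)) = Add(800, 0) = 800)
C = Rational(-21122, 7) (C = Add(-3015, Mul(-1, Mul(-34, Pow(Add(-34, 20), -1)))) = Add(-3015, Mul(-1, Mul(-34, Pow(-14, -1)))) = Add(-3015, Mul(-1, Mul(-34, Rational(-1, 14)))) = Add(-3015, Mul(-1, Rational(17, 7))) = Add(-3015, Rational(-17, 7)) = Rational(-21122, 7) ≈ -3017.4)
Mul(C, Pow(Add(E, Mul(-1, 2128)), -1)) = Mul(Rational(-21122, 7), Pow(Add(800, Mul(-1, 2128)), -1)) = Mul(Rational(-21122, 7), Pow(Add(800, -2128), -1)) = Mul(Rational(-21122, 7), Pow(-1328, -1)) = Mul(Rational(-21122, 7), Rational(-1, 1328)) = Rational(10561, 4648)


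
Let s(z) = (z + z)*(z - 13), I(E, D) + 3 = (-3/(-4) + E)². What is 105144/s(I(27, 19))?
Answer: 4486144/49357915 ≈ 0.090890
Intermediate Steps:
I(E, D) = -3 + (¾ + E)² (I(E, D) = -3 + (-3/(-4) + E)² = -3 + (-3*(-¼) + E)² = -3 + (¾ + E)²)
s(z) = 2*z*(-13 + z) (s(z) = (2*z)*(-13 + z) = 2*z*(-13 + z))
105144/s(I(27, 19)) = 105144/((2*(-3 + (3 + 4*27)²/16)*(-13 + (-3 + (3 + 4*27)²/16)))) = 105144/((2*(-3 + (3 + 108)²/16)*(-13 + (-3 + (3 + 108)²/16)))) = 105144/((2*(-3 + (1/16)*111²)*(-13 + (-3 + (1/16)*111²)))) = 105144/((2*(-3 + (1/16)*12321)*(-13 + (-3 + (1/16)*12321)))) = 105144/((2*(-3 + 12321/16)*(-13 + (-3 + 12321/16)))) = 105144/((2*(12273/16)*(-13 + 12273/16))) = 105144/((2*(12273/16)*(12065/16))) = 105144/(148073745/128) = 105144*(128/148073745) = 4486144/49357915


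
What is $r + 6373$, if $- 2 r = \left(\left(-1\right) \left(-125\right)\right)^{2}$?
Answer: $- \frac{2879}{2} \approx -1439.5$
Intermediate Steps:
$r = - \frac{15625}{2}$ ($r = - \frac{\left(\left(-1\right) \left(-125\right)\right)^{2}}{2} = - \frac{125^{2}}{2} = \left(- \frac{1}{2}\right) 15625 = - \frac{15625}{2} \approx -7812.5$)
$r + 6373 = - \frac{15625}{2} + 6373 = - \frac{2879}{2}$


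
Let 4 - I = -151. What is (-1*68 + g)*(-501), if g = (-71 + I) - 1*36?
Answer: 10020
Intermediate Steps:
I = 155 (I = 4 - 1*(-151) = 4 + 151 = 155)
g = 48 (g = (-71 + 155) - 1*36 = 84 - 36 = 48)
(-1*68 + g)*(-501) = (-1*68 + 48)*(-501) = (-68 + 48)*(-501) = -20*(-501) = 10020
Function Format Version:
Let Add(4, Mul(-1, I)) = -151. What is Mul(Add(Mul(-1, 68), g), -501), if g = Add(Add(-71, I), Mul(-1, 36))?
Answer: 10020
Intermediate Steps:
I = 155 (I = Add(4, Mul(-1, -151)) = Add(4, 151) = 155)
g = 48 (g = Add(Add(-71, 155), Mul(-1, 36)) = Add(84, -36) = 48)
Mul(Add(Mul(-1, 68), g), -501) = Mul(Add(Mul(-1, 68), 48), -501) = Mul(Add(-68, 48), -501) = Mul(-20, -501) = 10020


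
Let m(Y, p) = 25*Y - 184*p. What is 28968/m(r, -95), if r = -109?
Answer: 28968/14755 ≈ 1.9633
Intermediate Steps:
m(Y, p) = -184*p + 25*Y
28968/m(r, -95) = 28968/(-184*(-95) + 25*(-109)) = 28968/(17480 - 2725) = 28968/14755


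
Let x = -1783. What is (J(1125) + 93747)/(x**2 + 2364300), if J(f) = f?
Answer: 94872/5543389 ≈ 0.017114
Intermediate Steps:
(J(1125) + 93747)/(x**2 + 2364300) = (1125 + 93747)/((-1783)**2 + 2364300) = 94872/(3179089 + 2364300) = 94872/5543389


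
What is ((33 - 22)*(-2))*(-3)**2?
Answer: -198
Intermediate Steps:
((33 - 22)*(-2))*(-3)**2 = (11*(-2))*9 = -22*9 = -198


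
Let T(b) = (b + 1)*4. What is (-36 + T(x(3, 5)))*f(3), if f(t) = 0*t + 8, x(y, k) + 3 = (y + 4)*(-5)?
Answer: -1472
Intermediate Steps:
x(y, k) = -23 - 5*y (x(y, k) = -3 + (y + 4)*(-5) = -3 + (4 + y)*(-5) = -3 + (-20 - 5*y) = -23 - 5*y)
f(t) = 8 (f(t) = 0 + 8 = 8)
T(b) = 4 + 4*b (T(b) = (1 + b)*4 = 4 + 4*b)
(-36 + T(x(3, 5)))*f(3) = (-36 + (4 + 4*(-23 - 5*3)))*8 = (-36 + (4 + 4*(-23 - 15)))*8 = (-36 + (4 + 4*(-38)))*8 = (-36 + (4 - 152))*8 = (-36 - 148)*8 = -184*8 = -1472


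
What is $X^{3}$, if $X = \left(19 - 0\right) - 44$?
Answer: $-15625$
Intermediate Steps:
$X = -25$ ($X = \left(19 + 0\right) - 44 = 19 - 44 = -25$)
$X^{3} = \left(-25\right)^{3} = -15625$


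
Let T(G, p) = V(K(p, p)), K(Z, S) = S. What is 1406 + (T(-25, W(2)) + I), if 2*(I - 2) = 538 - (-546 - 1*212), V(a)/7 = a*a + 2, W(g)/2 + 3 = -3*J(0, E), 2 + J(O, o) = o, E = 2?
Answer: 2322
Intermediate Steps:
J(O, o) = -2 + o
W(g) = -6 (W(g) = -6 + 2*(-3*(-2 + 2)) = -6 + 2*(-3*0) = -6 + 2*0 = -6 + 0 = -6)
V(a) = 14 + 7*a**2 (V(a) = 7*(a*a + 2) = 7*(a**2 + 2) = 7*(2 + a**2) = 14 + 7*a**2)
T(G, p) = 14 + 7*p**2
I = 650 (I = 2 + (538 - (-546 - 1*212))/2 = 2 + (538 - (-546 - 212))/2 = 2 + (538 - 1*(-758))/2 = 2 + (538 + 758)/2 = 2 + (1/2)*1296 = 2 + 648 = 650)
1406 + (T(-25, W(2)) + I) = 1406 + ((14 + 7*(-6)**2) + 650) = 1406 + ((14 + 7*36) + 650) = 1406 + ((14 + 252) + 650) = 1406 + (266 + 650) = 1406 + 916 = 2322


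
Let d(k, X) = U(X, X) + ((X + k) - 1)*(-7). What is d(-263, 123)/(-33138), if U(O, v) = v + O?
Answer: -137/3682 ≈ -0.037208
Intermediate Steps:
U(O, v) = O + v
d(k, X) = 7 - 7*k - 5*X (d(k, X) = (X + X) + ((X + k) - 1)*(-7) = 2*X + (-1 + X + k)*(-7) = 2*X + (7 - 7*X - 7*k) = 7 - 7*k - 5*X)
d(-263, 123)/(-33138) = (7 - 7*(-263) - 5*123)/(-33138) = (7 + 1841 - 615)*(-1/33138) = 1233*(-1/33138) = -137/3682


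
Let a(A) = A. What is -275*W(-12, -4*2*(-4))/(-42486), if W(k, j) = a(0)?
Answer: 0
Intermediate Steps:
W(k, j) = 0
-275*W(-12, -4*2*(-4))/(-42486) = -275*0/(-42486) = 0*(-1/42486) = 0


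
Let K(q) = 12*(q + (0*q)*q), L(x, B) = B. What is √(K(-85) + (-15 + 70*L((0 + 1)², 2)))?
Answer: I*√895 ≈ 29.917*I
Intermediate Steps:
K(q) = 12*q (K(q) = 12*(q + 0*q) = 12*(q + 0) = 12*q)
√(K(-85) + (-15 + 70*L((0 + 1)², 2))) = √(12*(-85) + (-15 + 70*2)) = √(-1020 + (-15 + 140)) = √(-1020 + 125) = √(-895) = I*√895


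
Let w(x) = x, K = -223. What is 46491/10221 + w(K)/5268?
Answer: 80878435/17948076 ≈ 4.5062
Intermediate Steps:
46491/10221 + w(K)/5268 = 46491/10221 - 223/5268 = 46491*(1/10221) - 223*1/5268 = 15497/3407 - 223/5268 = 80878435/17948076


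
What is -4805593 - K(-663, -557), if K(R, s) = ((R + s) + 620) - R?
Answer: -4805656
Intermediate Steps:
K(R, s) = 620 + s (K(R, s) = (620 + R + s) - R = 620 + s)
-4805593 - K(-663, -557) = -4805593 - (620 - 557) = -4805593 - 1*63 = -4805593 - 63 = -4805656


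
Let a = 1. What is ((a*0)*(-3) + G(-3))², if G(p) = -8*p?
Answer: 576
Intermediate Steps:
((a*0)*(-3) + G(-3))² = ((1*0)*(-3) - 8*(-3))² = (0*(-3) + 24)² = (0 + 24)² = 24² = 576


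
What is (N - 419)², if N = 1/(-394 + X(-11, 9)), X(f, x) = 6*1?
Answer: 26429980329/150544 ≈ 1.7556e+5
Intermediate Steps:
X(f, x) = 6
N = -1/388 (N = 1/(-394 + 6) = 1/(-388) = -1/388 ≈ -0.0025773)
(N - 419)² = (-1/388 - 419)² = (-162573/388)² = 26429980329/150544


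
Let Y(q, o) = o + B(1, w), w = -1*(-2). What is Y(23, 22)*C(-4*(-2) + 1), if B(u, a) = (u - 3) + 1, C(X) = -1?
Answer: -21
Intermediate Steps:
w = 2
B(u, a) = -2 + u (B(u, a) = (-3 + u) + 1 = -2 + u)
Y(q, o) = -1 + o (Y(q, o) = o + (-2 + 1) = o - 1 = -1 + o)
Y(23, 22)*C(-4*(-2) + 1) = (-1 + 22)*(-1) = 21*(-1) = -21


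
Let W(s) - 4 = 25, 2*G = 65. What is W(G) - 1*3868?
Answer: -3839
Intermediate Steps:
G = 65/2 (G = (½)*65 = 65/2 ≈ 32.500)
W(s) = 29 (W(s) = 4 + 25 = 29)
W(G) - 1*3868 = 29 - 1*3868 = 29 - 3868 = -3839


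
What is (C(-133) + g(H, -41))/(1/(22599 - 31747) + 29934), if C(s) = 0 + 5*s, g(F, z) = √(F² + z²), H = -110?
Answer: -6083420/273836231 + 9148*√13781/273836231 ≈ -0.018294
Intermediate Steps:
C(s) = 5*s
(C(-133) + g(H, -41))/(1/(22599 - 31747) + 29934) = (5*(-133) + √((-110)² + (-41)²))/(1/(22599 - 31747) + 29934) = (-665 + √(12100 + 1681))/(1/(-9148) + 29934) = (-665 + √13781)/(-1/9148 + 29934) = (-665 + √13781)/(273836231/9148) = (-665 + √13781)*(9148/273836231) = -6083420/273836231 + 9148*√13781/273836231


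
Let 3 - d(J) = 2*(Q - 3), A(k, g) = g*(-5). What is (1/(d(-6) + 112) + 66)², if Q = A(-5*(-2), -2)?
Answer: 44448889/10201 ≈ 4357.3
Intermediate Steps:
A(k, g) = -5*g
Q = 10 (Q = -5*(-2) = 10)
d(J) = -11 (d(J) = 3 - 2*(10 - 3) = 3 - 2*7 = 3 - 1*14 = 3 - 14 = -11)
(1/(d(-6) + 112) + 66)² = (1/(-11 + 112) + 66)² = (1/101 + 66)² = (6667/101)² = 44448889/10201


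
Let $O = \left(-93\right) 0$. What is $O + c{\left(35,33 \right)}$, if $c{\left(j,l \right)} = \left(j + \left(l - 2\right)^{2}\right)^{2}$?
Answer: $992016$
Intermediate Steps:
$c{\left(j,l \right)} = \left(j + \left(-2 + l\right)^{2}\right)^{2}$
$O = 0$
$O + c{\left(35,33 \right)} = 0 + \left(35 + \left(-2 + 33\right)^{2}\right)^{2} = 0 + \left(35 + 31^{2}\right)^{2} = 0 + \left(35 + 961\right)^{2} = 0 + 996^{2} = 0 + 992016 = 992016$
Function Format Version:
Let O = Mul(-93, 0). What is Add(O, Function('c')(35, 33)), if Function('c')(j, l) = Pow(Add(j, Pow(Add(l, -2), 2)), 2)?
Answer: 992016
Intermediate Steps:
Function('c')(j, l) = Pow(Add(j, Pow(Add(-2, l), 2)), 2)
O = 0
Add(O, Function('c')(35, 33)) = Add(0, Pow(Add(35, Pow(Add(-2, 33), 2)), 2)) = Add(0, Pow(Add(35, Pow(31, 2)), 2)) = Add(0, Pow(Add(35, 961), 2)) = Add(0, Pow(996, 2)) = Add(0, 992016) = 992016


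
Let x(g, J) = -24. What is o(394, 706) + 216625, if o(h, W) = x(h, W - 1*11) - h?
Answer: 216207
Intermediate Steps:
o(h, W) = -24 - h
o(394, 706) + 216625 = (-24 - 1*394) + 216625 = (-24 - 394) + 216625 = -418 + 216625 = 216207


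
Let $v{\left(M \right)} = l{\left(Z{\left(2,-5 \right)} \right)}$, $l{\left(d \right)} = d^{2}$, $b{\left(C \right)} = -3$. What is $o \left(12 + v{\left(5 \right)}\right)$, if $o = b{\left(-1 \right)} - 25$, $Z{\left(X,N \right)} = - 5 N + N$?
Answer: $-11536$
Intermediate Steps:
$Z{\left(X,N \right)} = - 4 N$
$v{\left(M \right)} = 400$ ($v{\left(M \right)} = \left(\left(-4\right) \left(-5\right)\right)^{2} = 20^{2} = 400$)
$o = -28$ ($o = -3 - 25 = -28$)
$o \left(12 + v{\left(5 \right)}\right) = - 28 \left(12 + 400\right) = \left(-28\right) 412 = -11536$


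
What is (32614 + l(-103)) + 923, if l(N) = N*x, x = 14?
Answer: 32095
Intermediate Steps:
l(N) = 14*N (l(N) = N*14 = 14*N)
(32614 + l(-103)) + 923 = (32614 + 14*(-103)) + 923 = (32614 - 1442) + 923 = 31172 + 923 = 32095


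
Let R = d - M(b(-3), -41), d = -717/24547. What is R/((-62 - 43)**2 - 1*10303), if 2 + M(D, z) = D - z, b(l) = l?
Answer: -884409/17722934 ≈ -0.049902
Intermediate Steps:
M(D, z) = -2 + D - z (M(D, z) = -2 + (D - z) = -2 + D - z)
d = -717/24547 (d = -717*1/24547 = -717/24547 ≈ -0.029209)
R = -884409/24547 (R = -717/24547 - (-2 - 3 - 1*(-41)) = -717/24547 - (-2 - 3 + 41) = -717/24547 - 1*36 = -717/24547 - 36 = -884409/24547 ≈ -36.029)
R/((-62 - 43)**2 - 1*10303) = -884409/(24547*((-62 - 43)**2 - 1*10303)) = -884409/(24547*((-105)**2 - 10303)) = -884409/(24547*(11025 - 10303)) = -884409/24547/722 = -884409/24547*1/722 = -884409/17722934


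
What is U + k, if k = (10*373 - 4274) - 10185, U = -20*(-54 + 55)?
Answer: -10749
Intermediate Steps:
U = -20 (U = -20*1 = -20)
k = -10729 (k = (3730 - 4274) - 10185 = -544 - 10185 = -10729)
U + k = -20 - 10729 = -10749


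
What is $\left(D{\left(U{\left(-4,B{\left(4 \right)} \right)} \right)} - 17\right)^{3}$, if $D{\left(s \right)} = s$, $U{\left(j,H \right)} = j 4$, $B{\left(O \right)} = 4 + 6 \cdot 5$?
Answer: $-35937$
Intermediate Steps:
$B{\left(O \right)} = 34$ ($B{\left(O \right)} = 4 + 30 = 34$)
$U{\left(j,H \right)} = 4 j$
$\left(D{\left(U{\left(-4,B{\left(4 \right)} \right)} \right)} - 17\right)^{3} = \left(4 \left(-4\right) - 17\right)^{3} = \left(-16 - 17\right)^{3} = \left(-33\right)^{3} = -35937$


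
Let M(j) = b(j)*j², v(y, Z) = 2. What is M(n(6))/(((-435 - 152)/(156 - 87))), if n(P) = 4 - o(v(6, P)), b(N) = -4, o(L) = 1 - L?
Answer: 6900/587 ≈ 11.755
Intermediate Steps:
n(P) = 5 (n(P) = 4 - (1 - 1*2) = 4 - (1 - 2) = 4 - 1*(-1) = 4 + 1 = 5)
M(j) = -4*j²
M(n(6))/(((-435 - 152)/(156 - 87))) = (-4*5²)/(((-435 - 152)/(156 - 87))) = (-4*25)/((-587/69)) = -100/((-587*1/69)) = -100/(-587/69) = -100*(-69/587) = 6900/587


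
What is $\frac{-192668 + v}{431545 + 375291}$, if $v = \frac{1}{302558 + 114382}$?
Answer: $- \frac{80330995919}{336402201840} \approx -0.23879$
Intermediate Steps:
$v = \frac{1}{416940} \approx 2.3984 \cdot 10^{-6}$
$\frac{-192668 + v}{431545 + 375291} = \frac{-192668 + \frac{1}{416940}}{431545 + 375291} = - \frac{80330995919}{416940 \cdot 806836} = \left(- \frac{80330995919}{416940}\right) \frac{1}{806836} = - \frac{80330995919}{336402201840}$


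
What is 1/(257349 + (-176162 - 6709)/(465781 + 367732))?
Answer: 833513/214503554166 ≈ 3.8858e-6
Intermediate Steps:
1/(257349 + (-176162 - 6709)/(465781 + 367732)) = 1/(257349 - 182871/833513) = 1/(214503554166/833513) = 833513/214503554166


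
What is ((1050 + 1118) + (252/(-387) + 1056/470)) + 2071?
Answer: 42851219/10105 ≈ 4240.6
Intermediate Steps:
((1050 + 1118) + (252/(-387) + 1056/470)) + 2071 = (2168 + (252*(-1/387) + 1056*(1/470))) + 2071 = (2168 + (-28/43 + 528/235)) + 2071 = (2168 + 16124/10105) + 2071 = 21923764/10105 + 2071 = 42851219/10105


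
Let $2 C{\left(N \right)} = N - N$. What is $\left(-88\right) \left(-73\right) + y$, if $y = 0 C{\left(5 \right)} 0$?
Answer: $6424$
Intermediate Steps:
$C{\left(N \right)} = 0$ ($C{\left(N \right)} = \frac{N - N}{2} = \frac{1}{2} \cdot 0 = 0$)
$y = 0$ ($y = 0 \cdot 0 \cdot 0 = 0 \cdot 0 = 0$)
$\left(-88\right) \left(-73\right) + y = \left(-88\right) \left(-73\right) + 0 = 6424 + 0 = 6424$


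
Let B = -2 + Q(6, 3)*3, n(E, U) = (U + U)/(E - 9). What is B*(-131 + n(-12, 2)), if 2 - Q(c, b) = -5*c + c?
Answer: -209380/21 ≈ -9970.5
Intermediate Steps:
Q(c, b) = 2 + 4*c (Q(c, b) = 2 - (-5*c + c) = 2 - (-4)*c = 2 + 4*c)
n(E, U) = 2*U/(-9 + E) (n(E, U) = (2*U)/(-9 + E) = 2*U/(-9 + E))
B = 76 (B = -2 + (2 + 4*6)*3 = -2 + (2 + 24)*3 = -2 + 26*3 = -2 + 78 = 76)
B*(-131 + n(-12, 2)) = 76*(-131 + 2*2/(-9 - 12)) = 76*(-131 + 2*2/(-21)) = 76*(-131 + 2*2*(-1/21)) = 76*(-131 - 4/21) = 76*(-2755/21) = -209380/21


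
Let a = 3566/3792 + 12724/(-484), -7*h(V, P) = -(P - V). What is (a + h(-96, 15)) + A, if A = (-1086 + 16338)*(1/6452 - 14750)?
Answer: -582740149973534659/2590336056 ≈ -2.2497e+8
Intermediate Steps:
h(V, P) = -V/7 + P/7 (h(V, P) = -(-1)*(P - V)/7 = -(V - P)/7 = -V/7 + P/7)
a = -5815433/229416 (a = 3566*(1/3792) + 12724*(-1/484) = 1783/1896 - 3181/121 = -5815433/229416 ≈ -25.349)
A = -362871767187/1613 (A = 15252*(1/6452 - 14750) = 15252*(-95166999/6452) = -362871767187/1613 ≈ -2.2497e+8)
(a + h(-96, 15)) + A = (-5815433/229416 + (-1/7*(-96) + (1/7)*15)) - 362871767187/1613 = (-5815433/229416 + (96/7 + 15/7)) - 362871767187/1613 = (-5815433/229416 + 111/7) - 362871767187/1613 = -15242855/1605912 - 362871767187/1613 = -582740149973534659/2590336056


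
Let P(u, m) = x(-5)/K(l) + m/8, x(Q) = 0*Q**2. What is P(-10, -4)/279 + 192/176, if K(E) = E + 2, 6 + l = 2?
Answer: 6685/6138 ≈ 1.0891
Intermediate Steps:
l = -4 (l = -6 + 2 = -4)
K(E) = 2 + E
x(Q) = 0
P(u, m) = m/8 (P(u, m) = 0/(2 - 4) + m/8 = 0/(-2) + m*(1/8) = 0*(-1/2) + m/8 = 0 + m/8 = m/8)
P(-10, -4)/279 + 192/176 = ((1/8)*(-4))/279 + 192/176 = -1/2*1/279 + 192*(1/176) = -1/558 + 12/11 = 6685/6138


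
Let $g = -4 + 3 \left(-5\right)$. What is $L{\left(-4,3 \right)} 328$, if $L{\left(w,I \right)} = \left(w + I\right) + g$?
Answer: $-6560$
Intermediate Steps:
$g = -19$ ($g = -4 - 15 = -19$)
$L{\left(w,I \right)} = -19 + I + w$ ($L{\left(w,I \right)} = \left(w + I\right) - 19 = \left(I + w\right) - 19 = -19 + I + w$)
$L{\left(-4,3 \right)} 328 = \left(-19 + 3 - 4\right) 328 = \left(-20\right) 328 = -6560$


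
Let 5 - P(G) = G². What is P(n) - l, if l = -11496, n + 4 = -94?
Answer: 1897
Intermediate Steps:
n = -98 (n = -4 - 94 = -98)
P(G) = 5 - G²
P(n) - l = (5 - 1*(-98)²) - 1*(-11496) = (5 - 1*9604) + 11496 = (5 - 9604) + 11496 = -9599 + 11496 = 1897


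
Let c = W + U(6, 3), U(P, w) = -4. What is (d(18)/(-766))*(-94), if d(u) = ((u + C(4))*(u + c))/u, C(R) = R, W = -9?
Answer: 2585/3447 ≈ 0.74993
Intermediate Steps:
c = -13 (c = -9 - 4 = -13)
d(u) = (-13 + u)*(4 + u)/u (d(u) = ((u + 4)*(u - 13))/u = ((4 + u)*(-13 + u))/u = ((-13 + u)*(4 + u))/u = (-13 + u)*(4 + u)/u)
(d(18)/(-766))*(-94) = ((-9 + 18 - 52/18)/(-766))*(-94) = ((-9 + 18 - 52*1/18)*(-1/766))*(-94) = ((-9 + 18 - 26/9)*(-1/766))*(-94) = ((55/9)*(-1/766))*(-94) = -55/6894*(-94) = 2585/3447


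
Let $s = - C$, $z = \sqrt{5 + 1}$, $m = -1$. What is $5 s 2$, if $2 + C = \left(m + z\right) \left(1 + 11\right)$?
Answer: $140 - 120 \sqrt{6} \approx -153.94$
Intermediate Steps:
$z = \sqrt{6} \approx 2.4495$
$C = -14 + 12 \sqrt{6}$ ($C = -2 + \left(-1 + \sqrt{6}\right) \left(1 + 11\right) = -2 + \left(-1 + \sqrt{6}\right) 12 = -2 - \left(12 - 12 \sqrt{6}\right) = -14 + 12 \sqrt{6} \approx 15.394$)
$s = 14 - 12 \sqrt{6}$ ($s = - (-14 + 12 \sqrt{6}) = 14 - 12 \sqrt{6} \approx -15.394$)
$5 s 2 = 5 \left(14 - 12 \sqrt{6}\right) 2 = \left(70 - 60 \sqrt{6}\right) 2 = 140 - 120 \sqrt{6}$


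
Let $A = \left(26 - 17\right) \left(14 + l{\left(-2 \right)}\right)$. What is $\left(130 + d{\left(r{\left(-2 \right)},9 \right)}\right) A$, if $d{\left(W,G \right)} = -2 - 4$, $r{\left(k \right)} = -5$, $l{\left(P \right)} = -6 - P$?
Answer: $11160$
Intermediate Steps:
$d{\left(W,G \right)} = -6$ ($d{\left(W,G \right)} = -2 - 4 = -6$)
$A = 90$ ($A = \left(26 - 17\right) \left(14 - 4\right) = 9 \left(14 + \left(-6 + 2\right)\right) = 9 \left(14 - 4\right) = 9 \cdot 10 = 90$)
$\left(130 + d{\left(r{\left(-2 \right)},9 \right)}\right) A = \left(130 - 6\right) 90 = 124 \cdot 90 = 11160$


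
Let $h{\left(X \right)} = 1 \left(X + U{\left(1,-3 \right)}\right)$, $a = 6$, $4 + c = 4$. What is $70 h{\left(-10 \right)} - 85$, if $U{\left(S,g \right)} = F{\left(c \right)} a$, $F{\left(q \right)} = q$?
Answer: $-785$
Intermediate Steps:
$c = 0$ ($c = -4 + 4 = 0$)
$U{\left(S,g \right)} = 0$ ($U{\left(S,g \right)} = 0 \cdot 6 = 0$)
$h{\left(X \right)} = X$ ($h{\left(X \right)} = 1 \left(X + 0\right) = 1 X = X$)
$70 h{\left(-10 \right)} - 85 = 70 \left(-10\right) - 85 = -700 - 85 = -785$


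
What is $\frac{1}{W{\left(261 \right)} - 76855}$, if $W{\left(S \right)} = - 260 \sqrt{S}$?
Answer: $- \frac{15371}{1177809485} + \frac{156 \sqrt{29}}{1177809485} \approx -1.2337 \cdot 10^{-5}$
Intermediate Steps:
$\frac{1}{W{\left(261 \right)} - 76855} = \frac{1}{- 260 \sqrt{261} - 76855} = \frac{1}{- 260 \cdot 3 \sqrt{29} - 76855} = \frac{1}{- 780 \sqrt{29} - 76855} = \frac{1}{-76855 - 780 \sqrt{29}}$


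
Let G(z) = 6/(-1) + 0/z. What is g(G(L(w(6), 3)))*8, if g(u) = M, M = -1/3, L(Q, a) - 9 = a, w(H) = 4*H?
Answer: -8/3 ≈ -2.6667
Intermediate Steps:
L(Q, a) = 9 + a
M = -1/3 (M = -1*1/3 = -1/3 ≈ -0.33333)
G(z) = -6 (G(z) = 6*(-1) + 0 = -6 + 0 = -6)
g(u) = -1/3
g(G(L(w(6), 3)))*8 = -1/3*8 = -8/3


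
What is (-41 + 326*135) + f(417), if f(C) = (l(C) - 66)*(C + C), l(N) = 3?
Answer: -8573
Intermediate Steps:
f(C) = -126*C (f(C) = (3 - 66)*(C + C) = -126*C)
(-41 + 326*135) + f(417) = (-41 + 326*135) - 126*417 = (-41 + 44010) - 52542 = 43969 - 52542 = -8573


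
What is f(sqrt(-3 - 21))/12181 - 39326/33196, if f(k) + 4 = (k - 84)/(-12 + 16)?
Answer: -239929953/202180238 + I*sqrt(6)/24362 ≈ -1.1867 + 0.00010055*I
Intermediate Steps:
f(k) = -25 + k/4 (f(k) = -4 + (k - 84)/(-12 + 16) = -4 + (-84 + k)/4 = -4 + (-84 + k)*(1/4) = -4 + (-21 + k/4) = -25 + k/4)
f(sqrt(-3 - 21))/12181 - 39326/33196 = (-25 + sqrt(-3 - 21)/4)/12181 - 39326/33196 = (-25 + sqrt(-24)/4)*(1/12181) - 39326*1/33196 = (-25 + (2*I*sqrt(6))/4)*(1/12181) - 19663/16598 = (-25 + I*sqrt(6)/2)*(1/12181) - 19663/16598 = (-25/12181 + I*sqrt(6)/24362) - 19663/16598 = -239929953/202180238 + I*sqrt(6)/24362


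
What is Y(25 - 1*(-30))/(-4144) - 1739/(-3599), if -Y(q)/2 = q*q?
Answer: 14490183/7457128 ≈ 1.9431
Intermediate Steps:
Y(q) = -2*q² (Y(q) = -2*q*q = -2*q²)
Y(25 - 1*(-30))/(-4144) - 1739/(-3599) = -2*(25 - 1*(-30))²/(-4144) - 1739/(-3599) = -2*(25 + 30)²*(-1/4144) - 1739*(-1/3599) = -2*55²*(-1/4144) + 1739/3599 = -2*3025*(-1/4144) + 1739/3599 = -6050*(-1/4144) + 1739/3599 = 3025/2072 + 1739/3599 = 14490183/7457128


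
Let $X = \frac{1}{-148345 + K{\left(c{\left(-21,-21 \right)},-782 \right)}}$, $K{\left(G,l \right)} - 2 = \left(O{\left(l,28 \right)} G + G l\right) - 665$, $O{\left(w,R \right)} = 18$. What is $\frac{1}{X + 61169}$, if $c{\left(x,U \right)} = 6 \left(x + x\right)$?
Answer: $\frac{43520}{2662074881} \approx 1.6348 \cdot 10^{-5}$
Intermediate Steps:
$c{\left(x,U \right)} = 12 x$ ($c{\left(x,U \right)} = 6 \cdot 2 x = 12 x$)
$K{\left(G,l \right)} = -663 + 18 G + G l$ ($K{\left(G,l \right)} = 2 - \left(665 - 18 G - G l\right) = 2 + \left(-665 + 18 G + G l\right) = -663 + 18 G + G l$)
$X = \frac{1}{43520}$ ($X = \frac{1}{-148345 + \left(-663 + 18 \cdot 12 \left(-21\right) + 12 \left(-21\right) \left(-782\right)\right)} = \frac{1}{-148345 - -191865} = \frac{1}{-148345 + 191865} = \frac{1}{43520} \approx 2.2978 \cdot 10^{-5}$)
$\frac{1}{X + 61169} = \frac{1}{\frac{1}{43520} + 61169} = \frac{1}{\frac{2662074881}{43520}} = \frac{43520}{2662074881}$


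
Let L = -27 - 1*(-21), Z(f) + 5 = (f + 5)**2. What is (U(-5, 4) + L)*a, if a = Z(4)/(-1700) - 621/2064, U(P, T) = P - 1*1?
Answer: 303141/73100 ≈ 4.1469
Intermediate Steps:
U(P, T) = -1 + P (U(P, T) = P - 1 = -1 + P)
Z(f) = -5 + (5 + f)**2 (Z(f) = -5 + (f + 5)**2 = -5 + (5 + f)**2)
L = -6 (L = -27 + 21 = -6)
a = -101047/292400 (a = (-5 + (5 + 4)**2)/(-1700) - 621/2064 = (-5 + 9**2)*(-1/1700) - 621*1/2064 = (-5 + 81)*(-1/1700) - 207/688 = 76*(-1/1700) - 207/688 = -19/425 - 207/688 = -101047/292400 ≈ -0.34558)
(U(-5, 4) + L)*a = ((-1 - 5) - 6)*(-101047/292400) = (-6 - 6)*(-101047/292400) = -12*(-101047/292400) = 303141/73100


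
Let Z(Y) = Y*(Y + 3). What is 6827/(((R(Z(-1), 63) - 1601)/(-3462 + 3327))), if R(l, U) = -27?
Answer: 921645/1628 ≈ 566.12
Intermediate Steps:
Z(Y) = Y*(3 + Y)
6827/(((R(Z(-1), 63) - 1601)/(-3462 + 3327))) = 6827/(((-27 - 1601)/(-3462 + 3327))) = 6827/((-1628/(-135))) = 6827/((-1628*(-1/135))) = 6827/(1628/135) = 6827*(135/1628) = 921645/1628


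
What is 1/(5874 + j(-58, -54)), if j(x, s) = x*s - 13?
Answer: 1/8993 ≈ 0.00011120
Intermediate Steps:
j(x, s) = -13 + s*x (j(x, s) = s*x - 13 = -13 + s*x)
1/(5874 + j(-58, -54)) = 1/(5874 + (-13 - 54*(-58))) = 1/(5874 + (-13 + 3132)) = 1/(5874 + 3119) = 1/8993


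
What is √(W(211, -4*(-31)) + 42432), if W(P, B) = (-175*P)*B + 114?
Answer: I*√4536154 ≈ 2129.8*I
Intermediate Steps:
W(P, B) = 114 - 175*B*P (W(P, B) = -175*B*P + 114 = 114 - 175*B*P)
√(W(211, -4*(-31)) + 42432) = √((114 - 175*(-4*(-31))*211) + 42432) = √((114 - 175*124*211) + 42432) = √((114 - 4578700) + 42432) = √(-4578586 + 42432) = √(-4536154) = I*√4536154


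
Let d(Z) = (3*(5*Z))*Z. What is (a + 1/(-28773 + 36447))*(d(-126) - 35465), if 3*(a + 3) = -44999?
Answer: -7778022196175/2558 ≈ -3.0407e+9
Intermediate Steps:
a = -45008/3 (a = -3 + (⅓)*(-44999) = -3 - 44999/3 = -45008/3 ≈ -15003.)
d(Z) = 15*Z² (d(Z) = (15*Z)*Z = 15*Z²)
(a + 1/(-28773 + 36447))*(d(-126) - 35465) = (-45008/3 + 1/(-28773 + 36447))*(15*(-126)² - 35465) = (-45008/3 + 1/7674)*(15*15876 - 35465) = (-45008/3 + 1/7674)*(238140 - 35465) = -38376821/2558*202675 = -7778022196175/2558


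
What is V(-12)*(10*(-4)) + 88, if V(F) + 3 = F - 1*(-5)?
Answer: 488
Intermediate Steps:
V(F) = 2 + F (V(F) = -3 + (F - 1*(-5)) = -3 + (F + 5) = -3 + (5 + F) = 2 + F)
V(-12)*(10*(-4)) + 88 = (2 - 12)*(10*(-4)) + 88 = -10*(-40) + 88 = 400 + 88 = 488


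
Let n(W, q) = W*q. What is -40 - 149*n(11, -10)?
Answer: 16350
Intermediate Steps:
-40 - 149*n(11, -10) = -40 - 1639*(-10) = -40 - 149*(-110) = -40 + 16390 = 16350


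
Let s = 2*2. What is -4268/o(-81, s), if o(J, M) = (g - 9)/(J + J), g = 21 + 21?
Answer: 20952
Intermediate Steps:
g = 42
s = 4
o(J, M) = 33/(2*J) (o(J, M) = (42 - 9)/(J + J) = 33/((2*J)) = 33*(1/(2*J)) = 33/(2*J))
-4268/o(-81, s) = -4268/((33/2)/(-81)) = -4268/((33/2)*(-1/81)) = -4268/(-11/54) = -4268*(-54/11) = 20952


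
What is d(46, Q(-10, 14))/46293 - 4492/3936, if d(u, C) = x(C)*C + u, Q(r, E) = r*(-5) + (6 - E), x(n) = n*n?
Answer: 6986939/15184104 ≈ 0.46015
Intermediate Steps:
x(n) = n**2
Q(r, E) = 6 - E - 5*r (Q(r, E) = -5*r + (6 - E) = 6 - E - 5*r)
d(u, C) = u + C**3 (d(u, C) = C**2*C + u = C**3 + u = u + C**3)
d(46, Q(-10, 14))/46293 - 4492/3936 = (46 + (6 - 1*14 - 5*(-10))**3)/46293 - 4492/3936 = (46 + (6 - 14 + 50)**3)*(1/46293) - 4492*1/3936 = (46 + 42**3)*(1/46293) - 1123/984 = (46 + 74088)*(1/46293) - 1123/984 = 74134*(1/46293) - 1123/984 = 74134/46293 - 1123/984 = 6986939/15184104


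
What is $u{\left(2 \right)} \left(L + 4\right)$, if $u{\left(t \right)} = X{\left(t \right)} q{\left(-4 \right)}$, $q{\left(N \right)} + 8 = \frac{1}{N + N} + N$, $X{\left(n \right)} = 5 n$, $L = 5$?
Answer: $- \frac{4365}{4} \approx -1091.3$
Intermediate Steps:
$q{\left(N \right)} = -8 + N + \frac{1}{2 N}$ ($q{\left(N \right)} = -8 + \left(\frac{1}{N + N} + N\right) = -8 + \left(\frac{1}{2 N} + N\right) = -8 + \left(N + \frac{1}{2 N}\right) = -8 + N + \frac{1}{2 N}$)
$u{\left(t \right)} = - \frac{485 t}{8}$ ($u{\left(t \right)} = 5 t \left(-8 - 4 + \frac{1}{2 \left(-4\right)}\right) = 5 t \left(-8 - 4 + \frac{1}{2} \left(- \frac{1}{4}\right)\right) = 5 t \left(-8 - 4 - \frac{1}{8}\right) = 5 t \left(- \frac{97}{8}\right) = - \frac{485 t}{8}$)
$u{\left(2 \right)} \left(L + 4\right) = \left(- \frac{485}{8}\right) 2 \left(5 + 4\right) = \left(- \frac{485}{4}\right) 9 = - \frac{4365}{4}$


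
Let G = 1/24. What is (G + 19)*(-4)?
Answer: -457/6 ≈ -76.167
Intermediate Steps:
G = 1/24 ≈ 0.041667
(G + 19)*(-4) = (1/24 + 19)*(-4) = (457/24)*(-4) = -457/6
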